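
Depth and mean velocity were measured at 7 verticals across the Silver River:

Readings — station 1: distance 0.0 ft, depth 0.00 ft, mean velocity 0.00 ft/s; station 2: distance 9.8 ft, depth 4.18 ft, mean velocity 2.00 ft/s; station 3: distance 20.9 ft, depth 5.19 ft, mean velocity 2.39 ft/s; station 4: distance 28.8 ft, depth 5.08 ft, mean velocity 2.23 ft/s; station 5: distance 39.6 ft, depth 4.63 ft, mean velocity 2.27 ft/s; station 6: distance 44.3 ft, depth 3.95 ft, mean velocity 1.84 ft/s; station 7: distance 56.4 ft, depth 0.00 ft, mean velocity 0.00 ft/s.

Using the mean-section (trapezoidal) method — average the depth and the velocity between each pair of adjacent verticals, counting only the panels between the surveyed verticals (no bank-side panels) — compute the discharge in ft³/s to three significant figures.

Panel 1-2: Δb = 9.8 ft, d̄ = (0.00+4.18)/2 = 2.09, v̄ = (0.00+2.00)/2 = 1 → q = 9.8×2.09×1 = 20.48 ft³/s
Panel 2-3: Δb = 11.1 ft, d̄ = (4.18+5.19)/2 = 4.685, v̄ = (2.00+2.39)/2 = 2.195 → q = 11.1×4.685×2.195 = 114.1 ft³/s
Panel 3-4: Δb = 7.9 ft, d̄ = (5.19+5.08)/2 = 5.135, v̄ = (2.39+2.23)/2 = 2.31 → q = 7.9×5.135×2.31 = 93.71 ft³/s
Panel 4-5: Δb = 10.8 ft, d̄ = (5.08+4.63)/2 = 4.855, v̄ = (2.23+2.27)/2 = 2.25 → q = 10.8×4.855×2.25 = 118.0 ft³/s
Panel 5-6: Δb = 4.7 ft, d̄ = (4.63+3.95)/2 = 4.29, v̄ = (2.27+1.84)/2 = 2.055 → q = 4.7×4.29×2.055 = 41.43 ft³/s
Panel 6-7: Δb = 12.1 ft, d̄ = (3.95+0.00)/2 = 1.975, v̄ = (1.84+0.00)/2 = 0.92 → q = 12.1×1.975×0.92 = 21.99 ft³/s
Q = Σ q = 409.7 ft³/s

410 ft³/s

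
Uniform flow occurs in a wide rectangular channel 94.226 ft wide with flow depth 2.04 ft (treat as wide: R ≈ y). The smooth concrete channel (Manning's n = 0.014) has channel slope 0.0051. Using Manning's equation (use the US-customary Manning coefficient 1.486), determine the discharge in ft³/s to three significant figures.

2340 ft³/s

A = b·y = 94.226 × 2.04 = 192.2 ft²
Wide channel: R ≈ y = 2.04 ft
Q = (1.486/n)·A·R^(2/3)·S^(1/2) = (1.486/0.014) × 192.2 × 2.040^(2/3) × 0.0051^(1/2) = 2344 ft³/s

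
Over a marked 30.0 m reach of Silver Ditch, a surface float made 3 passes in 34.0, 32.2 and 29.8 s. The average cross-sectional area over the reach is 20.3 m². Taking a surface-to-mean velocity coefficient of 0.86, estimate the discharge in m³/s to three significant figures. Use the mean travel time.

16.4 m³/s

t̄ = (34.0 + 32.2 + 29.8) / 3 = 32 s
v_surface = L / t̄ = 30.0 / 32 = 0.9375 m/s
v_mean = 0.86 × 0.9375 = 0.8063 m/s
Q = A × v_mean = 20.3 × 0.8063 = 16.37 m³/s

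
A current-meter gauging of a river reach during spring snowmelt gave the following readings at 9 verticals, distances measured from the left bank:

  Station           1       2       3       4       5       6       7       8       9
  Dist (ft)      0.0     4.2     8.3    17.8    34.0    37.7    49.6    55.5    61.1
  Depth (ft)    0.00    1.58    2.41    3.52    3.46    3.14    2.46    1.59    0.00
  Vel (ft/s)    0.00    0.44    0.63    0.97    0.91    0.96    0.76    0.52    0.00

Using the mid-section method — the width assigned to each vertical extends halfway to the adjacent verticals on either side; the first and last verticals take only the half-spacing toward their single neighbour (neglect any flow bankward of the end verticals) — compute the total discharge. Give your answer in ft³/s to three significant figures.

133 ft³/s

w_2 = (8.3 − 0.0)/2 = 4.15 ft; q_2 = 0.44 × 1.58 × 4.15 = 2.885 ft³/s
w_3 = (17.8 − 4.2)/2 = 6.8 ft; q_3 = 0.63 × 2.41 × 6.8 = 10.32 ft³/s
w_4 = (34.0 − 8.3)/2 = 12.85 ft; q_4 = 0.97 × 3.52 × 12.85 = 43.88 ft³/s
w_5 = (37.7 − 17.8)/2 = 9.95 ft; q_5 = 0.91 × 3.46 × 9.95 = 31.33 ft³/s
w_6 = (49.6 − 34.0)/2 = 7.8 ft; q_6 = 0.96 × 3.14 × 7.8 = 23.51 ft³/s
w_7 = (55.5 − 37.7)/2 = 8.9 ft; q_7 = 0.76 × 2.46 × 8.9 = 16.64 ft³/s
w_8 = (61.1 − 49.6)/2 = 5.75 ft; q_8 = 0.52 × 1.59 × 5.75 = 4.754 ft³/s
Stations 1, 9 contribute zero (depth or velocity is 0).
Q = Σ qᵢ = 133.3 ft³/s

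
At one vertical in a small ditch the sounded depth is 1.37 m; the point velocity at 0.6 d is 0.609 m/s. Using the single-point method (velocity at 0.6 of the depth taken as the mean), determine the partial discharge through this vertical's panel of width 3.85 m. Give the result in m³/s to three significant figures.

v̄ = v₀.₆ = 0.609 m/s
q = v̄ × d × w = 0.6090 × 1.37 × 3.85 = 3.212 m³/s

3.21 m³/s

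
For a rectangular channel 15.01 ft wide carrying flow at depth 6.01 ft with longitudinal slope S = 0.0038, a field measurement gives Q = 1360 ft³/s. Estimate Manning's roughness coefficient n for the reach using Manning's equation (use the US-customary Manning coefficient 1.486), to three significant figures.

0.0136

A = b·y = 15.01 × 6.01 = 90.21 ft²
P = b + 2y = 15.01 + 2×6.01 = 27.03 ft
R = A/P = 90.21/27.03 = 3.337 ft
n = (1.486/Q)·A·R^(2/3)·S^(1/2) = (1.486/1360) × 90.21 × 2.233 × 0.06164 = 0.01357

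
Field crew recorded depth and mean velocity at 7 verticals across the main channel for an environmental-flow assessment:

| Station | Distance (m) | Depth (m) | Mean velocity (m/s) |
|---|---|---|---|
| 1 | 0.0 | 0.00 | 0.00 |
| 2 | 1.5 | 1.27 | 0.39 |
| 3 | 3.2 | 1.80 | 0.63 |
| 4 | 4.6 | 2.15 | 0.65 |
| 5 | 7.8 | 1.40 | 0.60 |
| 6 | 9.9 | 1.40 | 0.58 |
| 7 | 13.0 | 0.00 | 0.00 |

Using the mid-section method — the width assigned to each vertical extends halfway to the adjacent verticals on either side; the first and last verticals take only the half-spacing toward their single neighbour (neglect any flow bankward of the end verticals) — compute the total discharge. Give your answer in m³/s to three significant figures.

10.1 m³/s

w_2 = (3.2 − 0.0)/2 = 1.6 m; q_2 = 0.39 × 1.27 × 1.6 = 0.7925 m³/s
w_3 = (4.6 − 1.5)/2 = 1.55 m; q_3 = 0.63 × 1.80 × 1.55 = 1.758 m³/s
w_4 = (7.8 − 3.2)/2 = 2.3 m; q_4 = 0.65 × 2.15 × 2.3 = 3.214 m³/s
w_5 = (9.9 − 4.6)/2 = 2.65 m; q_5 = 0.60 × 1.40 × 2.65 = 2.226 m³/s
w_6 = (13.0 − 7.8)/2 = 2.6 m; q_6 = 0.58 × 1.40 × 2.6 = 2.111 m³/s
Stations 1, 7 contribute zero (depth or velocity is 0).
Q = Σ qᵢ = 10.10 m³/s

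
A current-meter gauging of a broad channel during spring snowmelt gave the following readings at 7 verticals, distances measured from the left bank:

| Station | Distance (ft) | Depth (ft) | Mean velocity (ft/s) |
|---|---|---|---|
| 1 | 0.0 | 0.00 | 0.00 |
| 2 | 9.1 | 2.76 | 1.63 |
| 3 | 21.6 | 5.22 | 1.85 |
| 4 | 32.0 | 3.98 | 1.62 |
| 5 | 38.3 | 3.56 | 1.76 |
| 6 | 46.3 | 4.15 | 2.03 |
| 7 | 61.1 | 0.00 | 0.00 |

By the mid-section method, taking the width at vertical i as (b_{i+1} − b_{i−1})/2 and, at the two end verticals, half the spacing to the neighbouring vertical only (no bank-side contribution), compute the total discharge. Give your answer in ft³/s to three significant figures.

354 ft³/s

w_2 = (21.6 − 0.0)/2 = 10.8 ft; q_2 = 1.63 × 2.76 × 10.8 = 48.59 ft³/s
w_3 = (32.0 − 9.1)/2 = 11.45 ft; q_3 = 1.85 × 5.22 × 11.45 = 110.6 ft³/s
w_4 = (38.3 − 21.6)/2 = 8.35 ft; q_4 = 1.62 × 3.98 × 8.35 = 53.84 ft³/s
w_5 = (46.3 − 32.0)/2 = 7.15 ft; q_5 = 1.76 × 3.56 × 7.15 = 44.80 ft³/s
w_6 = (61.1 − 38.3)/2 = 11.4 ft; q_6 = 2.03 × 4.15 × 11.4 = 96.04 ft³/s
Stations 1, 7 contribute zero (depth or velocity is 0).
Q = Σ qᵢ = 353.8 ft³/s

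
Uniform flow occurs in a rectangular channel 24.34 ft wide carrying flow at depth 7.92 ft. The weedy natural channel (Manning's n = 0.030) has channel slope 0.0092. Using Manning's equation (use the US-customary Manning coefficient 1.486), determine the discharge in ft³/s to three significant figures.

2610 ft³/s

A = b·y = 24.34 × 7.92 = 192.8 ft²
P = b + 2y = 24.34 + 2×7.92 = 40.18 ft
R = A/P = 192.8/40.18 = 4.798 ft
Q = (1.486/n)·A·R^(2/3)·S^(1/2) = (1.486/0.030) × 192.8 × 4.798^(2/3) × 0.0092^(1/2) = 2605 ft³/s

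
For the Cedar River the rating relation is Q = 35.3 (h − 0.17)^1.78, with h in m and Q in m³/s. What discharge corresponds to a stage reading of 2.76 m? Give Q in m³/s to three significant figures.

192 m³/s

Q = 35.3 × (2.76 − 0.17)^1.78 = 35.3 × 2.59^1.78 = 192.1 m³/s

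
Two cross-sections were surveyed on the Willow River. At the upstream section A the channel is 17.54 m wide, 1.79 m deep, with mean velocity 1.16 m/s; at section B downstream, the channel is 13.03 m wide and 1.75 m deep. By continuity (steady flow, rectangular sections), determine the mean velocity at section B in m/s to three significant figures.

Q = A₁V₁ = (17.54×1.79) × 1.16 = 36.42 m³/s
A₂ = 13.03 × 1.75 = 22.80 m²
V₂ = Q/A₂ = 36.42/22.80 = 1.597 m/s

1.60 m/s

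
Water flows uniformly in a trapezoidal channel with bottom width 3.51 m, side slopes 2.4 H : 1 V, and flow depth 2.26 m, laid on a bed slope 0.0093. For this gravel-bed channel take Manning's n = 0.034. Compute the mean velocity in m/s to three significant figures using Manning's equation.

A = (b + z·y)·y = (3.51 + 2.4×2.26)×2.26 = 20.19 m²
P = b + 2y√(1+z²) = 3.51 + 2×2.26×√(1+2.4²) = 15.26 m
R = A/P = 20.19/15.26 = 1.323 m
Q = (1/n)·A·R^(2/3)·S^(1/2) = (1/0.034) × 20.19 × 1.323^(2/3) × 0.0093^(1/2) = 69.02 m³/s
V = Q/A = 69.02/20.19 = 3.418 m/s

3.42 m/s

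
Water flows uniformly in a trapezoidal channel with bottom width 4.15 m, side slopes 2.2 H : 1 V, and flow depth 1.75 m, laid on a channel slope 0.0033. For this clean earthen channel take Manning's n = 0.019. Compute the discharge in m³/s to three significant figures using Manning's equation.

A = (b + z·y)·y = (4.15 + 2.2×1.75)×1.75 = 14.00 m²
P = b + 2y√(1+z²) = 4.15 + 2×1.75×√(1+2.2²) = 12.61 m
R = A/P = 14.00/12.61 = 1.110 m
Q = (1/n)·A·R^(2/3)·S^(1/2) = (1/0.019) × 14.00 × 1.110^(2/3) × 0.0033^(1/2) = 45.39 m³/s

45.4 m³/s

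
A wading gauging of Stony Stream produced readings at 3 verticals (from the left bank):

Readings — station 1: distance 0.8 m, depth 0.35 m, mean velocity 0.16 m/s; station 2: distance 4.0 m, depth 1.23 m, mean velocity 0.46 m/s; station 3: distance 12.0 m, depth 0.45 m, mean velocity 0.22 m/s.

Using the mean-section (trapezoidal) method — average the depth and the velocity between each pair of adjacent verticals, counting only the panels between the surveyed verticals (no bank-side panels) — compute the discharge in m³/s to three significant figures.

3.07 m³/s

Panel 1-2: Δb = 3.2 m, d̄ = (0.35+1.23)/2 = 0.79, v̄ = (0.16+0.46)/2 = 0.31 → q = 3.2×0.79×0.31 = 0.7837 m³/s
Panel 2-3: Δb = 8 m, d̄ = (1.23+0.45)/2 = 0.84, v̄ = (0.46+0.22)/2 = 0.34 → q = 8×0.84×0.34 = 2.285 m³/s
Q = Σ q = 3.068 m³/s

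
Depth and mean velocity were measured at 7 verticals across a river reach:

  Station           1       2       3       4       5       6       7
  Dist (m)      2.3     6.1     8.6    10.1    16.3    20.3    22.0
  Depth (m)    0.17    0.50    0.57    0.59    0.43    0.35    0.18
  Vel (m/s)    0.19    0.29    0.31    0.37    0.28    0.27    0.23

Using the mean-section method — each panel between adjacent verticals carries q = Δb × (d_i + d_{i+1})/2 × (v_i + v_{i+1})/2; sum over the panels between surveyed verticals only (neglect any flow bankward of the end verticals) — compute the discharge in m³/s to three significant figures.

Panel 1-2: Δb = 3.8 m, d̄ = (0.17+0.50)/2 = 0.335, v̄ = (0.19+0.29)/2 = 0.24 → q = 3.8×0.335×0.24 = 0.3055 m³/s
Panel 2-3: Δb = 2.5 m, d̄ = (0.50+0.57)/2 = 0.535, v̄ = (0.29+0.31)/2 = 0.3 → q = 2.5×0.535×0.3 = 0.4013 m³/s
Panel 3-4: Δb = 1.5 m, d̄ = (0.57+0.59)/2 = 0.58, v̄ = (0.31+0.37)/2 = 0.34 → q = 1.5×0.58×0.34 = 0.2958 m³/s
Panel 4-5: Δb = 6.2 m, d̄ = (0.59+0.43)/2 = 0.51, v̄ = (0.37+0.28)/2 = 0.325 → q = 6.2×0.51×0.325 = 1.028 m³/s
Panel 5-6: Δb = 4 m, d̄ = (0.43+0.35)/2 = 0.39, v̄ = (0.28+0.27)/2 = 0.275 → q = 4×0.39×0.275 = 0.4290 m³/s
Panel 6-7: Δb = 1.7 m, d̄ = (0.35+0.18)/2 = 0.265, v̄ = (0.27+0.23)/2 = 0.25 → q = 1.7×0.265×0.25 = 0.1126 m³/s
Q = Σ q = 2.572 m³/s

2.57 m³/s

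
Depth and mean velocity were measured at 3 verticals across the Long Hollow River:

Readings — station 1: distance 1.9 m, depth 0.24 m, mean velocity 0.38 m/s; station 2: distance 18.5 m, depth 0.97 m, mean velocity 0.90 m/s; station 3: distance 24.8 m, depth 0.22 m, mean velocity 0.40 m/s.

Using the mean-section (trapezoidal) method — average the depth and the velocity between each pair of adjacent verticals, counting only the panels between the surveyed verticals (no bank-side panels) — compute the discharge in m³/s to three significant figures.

Panel 1-2: Δb = 16.6 m, d̄ = (0.24+0.97)/2 = 0.605, v̄ = (0.38+0.90)/2 = 0.64 → q = 16.6×0.605×0.64 = 6.428 m³/s
Panel 2-3: Δb = 6.3 m, d̄ = (0.97+0.22)/2 = 0.595, v̄ = (0.90+0.40)/2 = 0.65 → q = 6.3×0.595×0.65 = 2.437 m³/s
Q = Σ q = 8.864 m³/s

8.86 m³/s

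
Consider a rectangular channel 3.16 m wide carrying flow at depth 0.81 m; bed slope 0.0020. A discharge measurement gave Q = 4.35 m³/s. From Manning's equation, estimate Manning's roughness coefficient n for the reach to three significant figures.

A = b·y = 3.16 × 0.81 = 2.560 m²
P = b + 2y = 3.16 + 2×0.81 = 4.780 m
R = A/P = 2.560/4.780 = 0.5355 m
n = (1/Q)·A·R^(2/3)·S^(1/2) = (1/4.35) × 2.560 × 0.6594 × 0.04472 = 0.01735

0.0174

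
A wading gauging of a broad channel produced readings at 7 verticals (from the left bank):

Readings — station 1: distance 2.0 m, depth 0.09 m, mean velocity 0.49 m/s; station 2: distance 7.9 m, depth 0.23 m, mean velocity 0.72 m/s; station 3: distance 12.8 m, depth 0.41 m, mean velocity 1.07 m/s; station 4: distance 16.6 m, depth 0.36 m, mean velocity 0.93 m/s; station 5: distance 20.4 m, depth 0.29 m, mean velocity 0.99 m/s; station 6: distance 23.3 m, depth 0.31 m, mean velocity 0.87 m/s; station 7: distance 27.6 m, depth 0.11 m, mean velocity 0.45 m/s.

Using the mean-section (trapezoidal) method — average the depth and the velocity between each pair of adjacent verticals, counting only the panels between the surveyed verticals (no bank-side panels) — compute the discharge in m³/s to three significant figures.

Panel 1-2: Δb = 5.9 m, d̄ = (0.09+0.23)/2 = 0.16, v̄ = (0.49+0.72)/2 = 0.605 → q = 5.9×0.16×0.605 = 0.5711 m³/s
Panel 2-3: Δb = 4.9 m, d̄ = (0.23+0.41)/2 = 0.32, v̄ = (0.72+1.07)/2 = 0.895 → q = 4.9×0.32×0.895 = 1.403 m³/s
Panel 3-4: Δb = 3.8 m, d̄ = (0.41+0.36)/2 = 0.385, v̄ = (1.07+0.93)/2 = 1 → q = 3.8×0.385×1 = 1.463 m³/s
Panel 4-5: Δb = 3.8 m, d̄ = (0.36+0.29)/2 = 0.325, v̄ = (0.93+0.99)/2 = 0.96 → q = 3.8×0.325×0.96 = 1.186 m³/s
Panel 5-6: Δb = 2.9 m, d̄ = (0.29+0.31)/2 = 0.3, v̄ = (0.99+0.87)/2 = 0.93 → q = 2.9×0.3×0.93 = 0.8091 m³/s
Panel 6-7: Δb = 4.3 m, d̄ = (0.31+0.11)/2 = 0.21, v̄ = (0.87+0.45)/2 = 0.66 → q = 4.3×0.21×0.66 = 0.5960 m³/s
Q = Σ q = 6.028 m³/s

6.03 m³/s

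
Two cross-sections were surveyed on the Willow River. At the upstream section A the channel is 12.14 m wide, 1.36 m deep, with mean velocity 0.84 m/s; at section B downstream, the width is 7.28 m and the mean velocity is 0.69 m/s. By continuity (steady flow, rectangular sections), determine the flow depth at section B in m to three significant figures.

Q = A₁V₁ = (12.14×1.36) × 0.84 = 13.87 m³/s
d₂ = Q/(b₂ V₂) = 13.87/(7.28×0.69) = 2.761 m

2.76 m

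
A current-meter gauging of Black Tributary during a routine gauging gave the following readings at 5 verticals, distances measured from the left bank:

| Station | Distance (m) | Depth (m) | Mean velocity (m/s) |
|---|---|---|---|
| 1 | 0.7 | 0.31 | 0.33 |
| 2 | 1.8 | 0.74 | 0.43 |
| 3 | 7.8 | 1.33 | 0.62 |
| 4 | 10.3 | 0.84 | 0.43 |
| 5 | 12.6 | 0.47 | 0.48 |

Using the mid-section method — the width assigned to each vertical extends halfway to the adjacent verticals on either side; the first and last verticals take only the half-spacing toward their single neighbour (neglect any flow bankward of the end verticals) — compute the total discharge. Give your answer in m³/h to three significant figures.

20900 m³/h

w_1 = (1.8 − 0.7)/2 = 0.55 m; q_1 = 0.33 × 0.31 × 0.55 = 0.05627 m³/s
w_2 = (7.8 − 0.7)/2 = 3.55 m; q_2 = 0.43 × 0.74 × 3.55 = 1.130 m³/s
w_3 = (10.3 − 1.8)/2 = 4.25 m; q_3 = 0.62 × 1.33 × 4.25 = 3.505 m³/s
w_4 = (12.6 − 7.8)/2 = 2.4 m; q_4 = 0.43 × 0.84 × 2.4 = 0.8669 m³/s
w_5 = (12.6 − 10.3)/2 = 1.15 m; q_5 = 0.48 × 0.47 × 1.15 = 0.2594 m³/s
Q = Σ qᵢ = 5.817 m³/s
= 5.817 × 3600 = 20940 m³/h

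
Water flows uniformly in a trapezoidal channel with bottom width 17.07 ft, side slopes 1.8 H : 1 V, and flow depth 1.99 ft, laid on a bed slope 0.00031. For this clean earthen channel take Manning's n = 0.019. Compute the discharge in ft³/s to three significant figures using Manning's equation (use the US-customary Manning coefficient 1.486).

A = (b + z·y)·y = (17.07 + 1.8×1.99)×1.99 = 41.10 ft²
P = b + 2y√(1+z²) = 17.07 + 2×1.99×√(1+1.8²) = 25.27 ft
R = A/P = 41.10/25.27 = 1.627 ft
Q = (1.486/n)·A·R^(2/3)·S^(1/2) = (1.486/0.019) × 41.10 × 1.627^(2/3) × 0.00031^(1/2) = 78.27 ft³/s

78.3 ft³/s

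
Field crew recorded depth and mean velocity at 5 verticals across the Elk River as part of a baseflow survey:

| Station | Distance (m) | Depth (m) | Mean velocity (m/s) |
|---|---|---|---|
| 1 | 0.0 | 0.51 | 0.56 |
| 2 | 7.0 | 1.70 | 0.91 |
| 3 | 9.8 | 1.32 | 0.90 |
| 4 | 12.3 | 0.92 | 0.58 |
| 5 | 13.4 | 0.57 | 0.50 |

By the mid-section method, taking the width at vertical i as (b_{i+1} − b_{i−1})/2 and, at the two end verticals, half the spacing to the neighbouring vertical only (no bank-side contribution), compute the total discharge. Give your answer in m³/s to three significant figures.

12.8 m³/s

w_1 = (7.0 − 0.0)/2 = 3.5 m; q_1 = 0.56 × 0.51 × 3.5 = 0.9996 m³/s
w_2 = (9.8 − 0.0)/2 = 4.9 m; q_2 = 0.91 × 1.70 × 4.9 = 7.580 m³/s
w_3 = (12.3 − 7.0)/2 = 2.65 m; q_3 = 0.90 × 1.32 × 2.65 = 3.148 m³/s
w_4 = (13.4 − 9.8)/2 = 1.8 m; q_4 = 0.58 × 0.92 × 1.8 = 0.9605 m³/s
w_5 = (13.4 − 12.3)/2 = 0.55 m; q_5 = 0.50 × 0.57 × 0.55 = 0.1568 m³/s
Q = Σ qᵢ = 12.85 m³/s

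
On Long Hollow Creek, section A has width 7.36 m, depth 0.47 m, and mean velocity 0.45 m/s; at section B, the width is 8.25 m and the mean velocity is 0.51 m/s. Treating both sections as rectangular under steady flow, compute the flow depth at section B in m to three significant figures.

0.370 m

Q = A₁V₁ = (7.36×0.47) × 0.45 = 1.557 m³/s
d₂ = Q/(b₂ V₂) = 1.557/(8.25×0.51) = 0.3700 m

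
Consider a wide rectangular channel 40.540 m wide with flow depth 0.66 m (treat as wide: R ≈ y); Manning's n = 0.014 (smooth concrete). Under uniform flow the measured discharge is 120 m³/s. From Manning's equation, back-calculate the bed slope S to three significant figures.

0.00686

A = b·y = 40.540 × 0.66 = 26.76 m²
Wide channel: R ≈ y = 0.66 m
S = (Q·n / (1·A·R^(2/3)))² = (120×0.014 / (1×26.76×0.7580))² = 0.006861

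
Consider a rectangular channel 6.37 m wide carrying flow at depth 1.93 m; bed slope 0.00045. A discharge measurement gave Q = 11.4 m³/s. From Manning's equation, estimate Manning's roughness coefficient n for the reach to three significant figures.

0.0259

A = b·y = 6.37 × 1.93 = 12.29 m²
P = b + 2y = 6.37 + 2×1.93 = 10.23 m
R = A/P = 12.29/10.23 = 1.202 m
n = (1/Q)·A·R^(2/3)·S^(1/2) = (1/11.4) × 12.29 × 1.130 × 0.02121 = 0.02586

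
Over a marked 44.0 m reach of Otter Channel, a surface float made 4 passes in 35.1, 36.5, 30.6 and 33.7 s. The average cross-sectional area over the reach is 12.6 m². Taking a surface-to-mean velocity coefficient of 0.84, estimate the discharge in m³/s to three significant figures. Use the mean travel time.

t̄ = (35.1 + 36.5 + 30.6 + 33.7) / 4 = 33.975 s
v_surface = L / t̄ = 44.0 / 33.975 = 1.295 m/s
v_mean = 0.84 × 1.295 = 1.088 m/s
Q = A × v_mean = 12.6 × 1.088 = 13.71 m³/s

13.7 m³/s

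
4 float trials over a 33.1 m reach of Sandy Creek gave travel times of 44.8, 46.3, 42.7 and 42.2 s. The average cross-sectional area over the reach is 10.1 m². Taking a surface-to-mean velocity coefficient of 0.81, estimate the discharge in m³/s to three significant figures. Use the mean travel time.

t̄ = (44.8 + 46.3 + 42.7 + 42.2) / 4 = 44 s
v_surface = L / t̄ = 33.1 / 44 = 0.7523 m/s
v_mean = 0.81 × 0.7523 = 0.6093 m/s
Q = A × v_mean = 10.1 × 0.6093 = 6.154 m³/s

6.15 m³/s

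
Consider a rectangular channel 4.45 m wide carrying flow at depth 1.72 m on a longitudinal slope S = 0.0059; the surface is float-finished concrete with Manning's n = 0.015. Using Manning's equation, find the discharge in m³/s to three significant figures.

38.4 m³/s

A = b·y = 4.45 × 1.72 = 7.654 m²
P = b + 2y = 4.45 + 2×1.72 = 7.890 m
R = A/P = 7.654/7.890 = 0.9701 m
Q = (1/n)·A·R^(2/3)·S^(1/2) = (1/0.015) × 7.654 × 0.9701^(2/3) × 0.0059^(1/2) = 38.41 m³/s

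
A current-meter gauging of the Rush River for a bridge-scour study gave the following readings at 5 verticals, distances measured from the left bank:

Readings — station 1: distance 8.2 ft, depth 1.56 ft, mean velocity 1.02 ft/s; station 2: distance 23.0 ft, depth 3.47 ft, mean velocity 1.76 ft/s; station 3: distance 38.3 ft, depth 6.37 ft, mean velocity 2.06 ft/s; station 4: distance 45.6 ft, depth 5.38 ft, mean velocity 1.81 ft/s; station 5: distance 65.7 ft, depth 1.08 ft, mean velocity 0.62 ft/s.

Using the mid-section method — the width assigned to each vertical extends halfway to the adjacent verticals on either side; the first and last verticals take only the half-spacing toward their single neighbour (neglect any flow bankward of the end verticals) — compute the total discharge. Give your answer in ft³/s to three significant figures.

392 ft³/s

w_1 = (23.0 − 8.2)/2 = 7.4 ft; q_1 = 1.02 × 1.56 × 7.4 = 11.77 ft³/s
w_2 = (38.3 − 8.2)/2 = 15.05 ft; q_2 = 1.76 × 3.47 × 15.05 = 91.91 ft³/s
w_3 = (45.6 − 23.0)/2 = 11.3 ft; q_3 = 2.06 × 6.37 × 11.3 = 148.3 ft³/s
w_4 = (65.7 − 38.3)/2 = 13.7 ft; q_4 = 1.81 × 5.38 × 13.7 = 133.4 ft³/s
w_5 = (65.7 − 45.6)/2 = 10.05 ft; q_5 = 0.62 × 1.08 × 10.05 = 6.729 ft³/s
Q = Σ qᵢ = 392.1 ft³/s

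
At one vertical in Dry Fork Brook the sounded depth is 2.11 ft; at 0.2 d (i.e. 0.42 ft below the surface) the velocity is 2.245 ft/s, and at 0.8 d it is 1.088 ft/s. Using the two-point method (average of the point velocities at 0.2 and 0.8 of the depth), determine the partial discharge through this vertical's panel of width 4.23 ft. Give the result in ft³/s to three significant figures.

v̄ = (2.245 + 1.088) / 2 = 1.667 ft/s
q = v̄ × d × w = 1.667 × 2.11 × 4.23 = 14.87 ft³/s

14.9 ft³/s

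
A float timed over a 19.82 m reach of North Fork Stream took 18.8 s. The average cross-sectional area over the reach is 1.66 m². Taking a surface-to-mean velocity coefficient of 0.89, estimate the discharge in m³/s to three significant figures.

v_surface = L / t̄ = 19.82 / 18.8 = 1.054 m/s
v_mean = 0.89 × 1.054 = 0.9383 m/s
Q = A × v_mean = 1.66 × 0.9383 = 1.558 m³/s

1.56 m³/s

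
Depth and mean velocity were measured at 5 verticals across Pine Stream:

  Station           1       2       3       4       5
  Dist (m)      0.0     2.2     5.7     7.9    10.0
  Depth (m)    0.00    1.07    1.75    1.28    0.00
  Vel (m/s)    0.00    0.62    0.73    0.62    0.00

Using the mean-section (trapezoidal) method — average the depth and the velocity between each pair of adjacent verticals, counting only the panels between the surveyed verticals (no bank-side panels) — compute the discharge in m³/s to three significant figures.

6.36 m³/s

Panel 1-2: Δb = 2.2 m, d̄ = (0.00+1.07)/2 = 0.535, v̄ = (0.00+0.62)/2 = 0.31 → q = 2.2×0.535×0.31 = 0.3649 m³/s
Panel 2-3: Δb = 3.5 m, d̄ = (1.07+1.75)/2 = 1.41, v̄ = (0.62+0.73)/2 = 0.675 → q = 3.5×1.41×0.675 = 3.331 m³/s
Panel 3-4: Δb = 2.2 m, d̄ = (1.75+1.28)/2 = 1.515, v̄ = (0.73+0.62)/2 = 0.675 → q = 2.2×1.515×0.675 = 2.250 m³/s
Panel 4-5: Δb = 2.1 m, d̄ = (1.28+0.00)/2 = 0.64, v̄ = (0.62+0.00)/2 = 0.31 → q = 2.1×0.64×0.31 = 0.4166 m³/s
Q = Σ q = 6.362 m³/s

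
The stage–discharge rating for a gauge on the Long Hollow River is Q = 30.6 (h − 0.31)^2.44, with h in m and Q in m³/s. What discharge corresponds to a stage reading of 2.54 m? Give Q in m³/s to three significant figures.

Q = 30.6 × (2.54 − 0.31)^2.44 = 30.6 × 2.23^2.44 = 216.6 m³/s

217 m³/s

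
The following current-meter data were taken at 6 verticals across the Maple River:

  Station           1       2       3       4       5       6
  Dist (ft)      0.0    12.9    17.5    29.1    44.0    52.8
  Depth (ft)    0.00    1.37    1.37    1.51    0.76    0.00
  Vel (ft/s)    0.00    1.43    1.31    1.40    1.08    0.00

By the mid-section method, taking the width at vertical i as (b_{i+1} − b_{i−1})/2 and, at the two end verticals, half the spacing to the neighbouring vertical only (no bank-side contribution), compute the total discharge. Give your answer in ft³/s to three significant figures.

69.4 ft³/s

w_2 = (17.5 − 0.0)/2 = 8.75 ft; q_2 = 1.43 × 1.37 × 8.75 = 17.14 ft³/s
w_3 = (29.1 − 12.9)/2 = 8.1 ft; q_3 = 1.31 × 1.37 × 8.1 = 14.54 ft³/s
w_4 = (44.0 − 17.5)/2 = 13.25 ft; q_4 = 1.40 × 1.51 × 13.25 = 28.01 ft³/s
w_5 = (52.8 − 29.1)/2 = 11.85 ft; q_5 = 1.08 × 0.76 × 11.85 = 9.726 ft³/s
Stations 1, 6 contribute zero (depth or velocity is 0).
Q = Σ qᵢ = 69.42 ft³/s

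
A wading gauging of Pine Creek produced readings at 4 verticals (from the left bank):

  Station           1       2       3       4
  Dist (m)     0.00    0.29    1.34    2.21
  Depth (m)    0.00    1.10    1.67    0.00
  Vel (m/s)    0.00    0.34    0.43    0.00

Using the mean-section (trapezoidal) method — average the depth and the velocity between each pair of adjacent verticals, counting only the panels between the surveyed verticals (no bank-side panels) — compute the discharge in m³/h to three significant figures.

2680 m³/h

Panel 1-2: Δb = 0.29 m, d̄ = (0.00+1.10)/2 = 0.55, v̄ = (0.00+0.34)/2 = 0.17 → q = 0.29×0.55×0.17 = 0.02712 m³/s
Panel 2-3: Δb = 1.05 m, d̄ = (1.10+1.67)/2 = 1.385, v̄ = (0.34+0.43)/2 = 0.385 → q = 1.05×1.385×0.385 = 0.5599 m³/s
Panel 3-4: Δb = 0.87 m, d̄ = (1.67+0.00)/2 = 0.835, v̄ = (0.43+0.00)/2 = 0.215 → q = 0.87×0.835×0.215 = 0.1562 m³/s
Q = Σ q = 0.7432 m³/s
= 0.7432 × 3600 = 2675 m³/h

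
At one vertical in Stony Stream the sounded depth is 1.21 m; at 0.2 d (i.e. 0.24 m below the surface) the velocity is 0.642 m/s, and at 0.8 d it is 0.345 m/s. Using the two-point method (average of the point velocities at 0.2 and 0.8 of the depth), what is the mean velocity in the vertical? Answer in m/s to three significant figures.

v̄ = (0.642 + 0.345) / 2 = 0.4935 m/s

0.494 m/s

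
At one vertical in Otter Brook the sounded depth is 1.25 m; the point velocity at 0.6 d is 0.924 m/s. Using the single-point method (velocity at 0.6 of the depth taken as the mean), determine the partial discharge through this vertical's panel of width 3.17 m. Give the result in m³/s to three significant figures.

3.66 m³/s

v̄ = v₀.₆ = 0.924 m/s
q = v̄ × d × w = 0.9240 × 1.25 × 3.17 = 3.661 m³/s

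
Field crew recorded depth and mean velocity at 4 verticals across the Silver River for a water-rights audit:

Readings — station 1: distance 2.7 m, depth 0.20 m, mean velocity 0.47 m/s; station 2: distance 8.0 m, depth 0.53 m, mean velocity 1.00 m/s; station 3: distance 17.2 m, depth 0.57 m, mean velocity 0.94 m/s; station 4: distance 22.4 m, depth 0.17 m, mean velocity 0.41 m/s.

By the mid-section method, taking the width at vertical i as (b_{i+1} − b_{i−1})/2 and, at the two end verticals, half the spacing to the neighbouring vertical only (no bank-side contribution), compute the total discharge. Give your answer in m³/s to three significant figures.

8.13 m³/s

w_1 = (8.0 − 2.7)/2 = 2.65 m; q_1 = 0.47 × 0.20 × 2.65 = 0.2491 m³/s
w_2 = (17.2 − 2.7)/2 = 7.25 m; q_2 = 1.00 × 0.53 × 7.25 = 3.843 m³/s
w_3 = (22.4 − 8.0)/2 = 7.2 m; q_3 = 0.94 × 0.57 × 7.2 = 3.858 m³/s
w_4 = (22.4 − 17.2)/2 = 2.6 m; q_4 = 0.41 × 0.17 × 2.6 = 0.1812 m³/s
Q = Σ qᵢ = 8.131 m³/s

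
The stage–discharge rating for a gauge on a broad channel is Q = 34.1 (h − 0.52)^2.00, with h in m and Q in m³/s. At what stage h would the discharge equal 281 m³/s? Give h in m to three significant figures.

3.39 m

h − h₀ = (Q/C)^(1/b) = (281/34.1)^(1/2.00) = 2.871 m
h = 0.52 + 2.871 = 3.391 m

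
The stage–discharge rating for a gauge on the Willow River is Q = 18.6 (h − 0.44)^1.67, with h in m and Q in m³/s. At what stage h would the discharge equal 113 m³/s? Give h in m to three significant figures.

h − h₀ = (Q/C)^(1/b) = (113/18.6)^(1/1.67) = 2.946 m
h = 0.44 + 2.946 = 3.386 m

3.39 m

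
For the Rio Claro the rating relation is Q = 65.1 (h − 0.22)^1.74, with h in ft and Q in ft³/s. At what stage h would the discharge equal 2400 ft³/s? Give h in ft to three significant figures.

h − h₀ = (Q/C)^(1/b) = (2400/65.1)^(1/1.74) = 7.950 ft
h = 0.22 + 7.950 = 8.170 ft

8.17 ft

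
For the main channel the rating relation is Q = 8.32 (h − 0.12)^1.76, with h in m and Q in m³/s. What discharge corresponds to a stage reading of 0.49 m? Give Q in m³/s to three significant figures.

Q = 8.32 × (0.49 − 0.12)^1.76 = 8.32 × 0.37^1.76 = 1.446 m³/s

1.45 m³/s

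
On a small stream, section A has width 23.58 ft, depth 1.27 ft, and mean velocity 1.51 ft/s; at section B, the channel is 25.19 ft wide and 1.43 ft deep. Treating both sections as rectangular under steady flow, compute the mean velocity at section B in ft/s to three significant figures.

Q = A₁V₁ = (23.58×1.27) × 1.51 = 45.22 ft³/s
A₂ = 25.19 × 1.43 = 36.02 ft²
V₂ = Q/A₂ = 45.22/36.02 = 1.255 ft/s

1.26 ft/s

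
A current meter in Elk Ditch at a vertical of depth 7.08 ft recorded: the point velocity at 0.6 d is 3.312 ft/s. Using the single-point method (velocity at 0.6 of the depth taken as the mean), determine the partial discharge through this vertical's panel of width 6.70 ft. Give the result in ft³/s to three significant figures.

157 ft³/s

v̄ = v₀.₆ = 3.312 ft/s
q = v̄ × d × w = 3.312 × 7.08 × 6.70 = 157.1 ft³/s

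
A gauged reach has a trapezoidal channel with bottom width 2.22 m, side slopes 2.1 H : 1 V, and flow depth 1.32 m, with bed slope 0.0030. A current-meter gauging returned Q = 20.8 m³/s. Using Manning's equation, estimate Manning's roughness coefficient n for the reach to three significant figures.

0.0148

A = (b + z·y)·y = (2.22 + 2.1×1.32)×1.32 = 6.589 m²
P = b + 2y√(1+z²) = 2.22 + 2×1.32×√(1+2.1²) = 8.360 m
R = A/P = 6.589/8.360 = 0.7882 m
n = (1/Q)·A·R^(2/3)·S^(1/2) = (1/20.8) × 6.589 × 0.8533 × 0.05477 = 0.01481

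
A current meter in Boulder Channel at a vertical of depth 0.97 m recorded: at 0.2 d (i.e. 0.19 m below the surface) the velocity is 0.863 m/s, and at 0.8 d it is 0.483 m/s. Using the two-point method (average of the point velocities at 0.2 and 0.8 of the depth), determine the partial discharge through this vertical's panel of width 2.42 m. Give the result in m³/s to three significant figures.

v̄ = (0.863 + 0.483) / 2 = 0.6730 m/s
q = v̄ × d × w = 0.6730 × 0.97 × 2.42 = 1.580 m³/s

1.58 m³/s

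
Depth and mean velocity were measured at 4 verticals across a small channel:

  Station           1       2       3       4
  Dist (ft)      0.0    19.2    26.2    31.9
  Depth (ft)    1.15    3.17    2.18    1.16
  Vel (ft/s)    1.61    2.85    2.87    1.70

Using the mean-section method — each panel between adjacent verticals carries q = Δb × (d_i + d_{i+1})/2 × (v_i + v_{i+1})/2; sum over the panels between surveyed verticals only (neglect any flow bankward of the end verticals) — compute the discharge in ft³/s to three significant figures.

Panel 1-2: Δb = 19.2 ft, d̄ = (1.15+3.17)/2 = 2.16, v̄ = (1.61+2.85)/2 = 2.23 → q = 19.2×2.16×2.23 = 92.48 ft³/s
Panel 2-3: Δb = 7 ft, d̄ = (3.17+2.18)/2 = 2.675, v̄ = (2.85+2.87)/2 = 2.86 → q = 7×2.675×2.86 = 53.55 ft³/s
Panel 3-4: Δb = 5.7 ft, d̄ = (2.18+1.16)/2 = 1.67, v̄ = (2.87+1.70)/2 = 2.285 → q = 5.7×1.67×2.285 = 21.75 ft³/s
Q = Σ q = 167.8 ft³/s

168 ft³/s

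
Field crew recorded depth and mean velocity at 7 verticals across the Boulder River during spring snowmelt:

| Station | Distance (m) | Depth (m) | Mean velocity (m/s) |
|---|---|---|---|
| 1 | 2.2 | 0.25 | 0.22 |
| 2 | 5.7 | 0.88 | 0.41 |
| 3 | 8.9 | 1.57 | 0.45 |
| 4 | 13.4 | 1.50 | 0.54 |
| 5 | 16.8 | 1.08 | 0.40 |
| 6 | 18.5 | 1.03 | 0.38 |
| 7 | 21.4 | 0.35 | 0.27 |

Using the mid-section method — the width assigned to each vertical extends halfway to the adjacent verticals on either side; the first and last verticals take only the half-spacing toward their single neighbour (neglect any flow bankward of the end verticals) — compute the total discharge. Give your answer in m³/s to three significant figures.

w_1 = (5.7 − 2.2)/2 = 1.75 m; q_1 = 0.22 × 0.25 × 1.75 = 0.09625 m³/s
w_2 = (8.9 − 2.2)/2 = 3.35 m; q_2 = 0.41 × 0.88 × 3.35 = 1.209 m³/s
w_3 = (13.4 − 5.7)/2 = 3.85 m; q_3 = 0.45 × 1.57 × 3.85 = 2.720 m³/s
w_4 = (16.8 − 8.9)/2 = 3.95 m; q_4 = 0.54 × 1.50 × 3.95 = 3.200 m³/s
w_5 = (18.5 − 13.4)/2 = 2.55 m; q_5 = 0.40 × 1.08 × 2.55 = 1.102 m³/s
w_6 = (21.4 − 16.8)/2 = 2.3 m; q_6 = 0.38 × 1.03 × 2.3 = 0.9002 m³/s
w_7 = (21.4 − 18.5)/2 = 1.45 m; q_7 = 0.27 × 0.35 × 1.45 = 0.1370 m³/s
Q = Σ qᵢ = 9.363 m³/s

9.36 m³/s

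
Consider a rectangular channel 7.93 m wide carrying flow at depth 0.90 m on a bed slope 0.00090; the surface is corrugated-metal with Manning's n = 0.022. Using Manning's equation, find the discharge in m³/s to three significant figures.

7.92 m³/s

A = b·y = 7.93 × 0.90 = 7.137 m²
P = b + 2y = 7.93 + 2×0.90 = 9.730 m
R = A/P = 7.137/9.730 = 0.7335 m
Q = (1/n)·A·R^(2/3)·S^(1/2) = (1/0.022) × 7.137 × 0.7335^(2/3) × 0.00090^(1/2) = 7.916 m³/s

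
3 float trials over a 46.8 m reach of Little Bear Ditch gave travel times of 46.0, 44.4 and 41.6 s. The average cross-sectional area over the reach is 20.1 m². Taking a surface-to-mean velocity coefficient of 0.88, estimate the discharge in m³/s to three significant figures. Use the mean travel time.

18.8 m³/s

t̄ = (46.0 + 44.4 + 41.6) / 3 = 44 s
v_surface = L / t̄ = 46.8 / 44 = 1.064 m/s
v_mean = 0.88 × 1.064 = 0.9360 m/s
Q = A × v_mean = 20.1 × 0.9360 = 18.81 m³/s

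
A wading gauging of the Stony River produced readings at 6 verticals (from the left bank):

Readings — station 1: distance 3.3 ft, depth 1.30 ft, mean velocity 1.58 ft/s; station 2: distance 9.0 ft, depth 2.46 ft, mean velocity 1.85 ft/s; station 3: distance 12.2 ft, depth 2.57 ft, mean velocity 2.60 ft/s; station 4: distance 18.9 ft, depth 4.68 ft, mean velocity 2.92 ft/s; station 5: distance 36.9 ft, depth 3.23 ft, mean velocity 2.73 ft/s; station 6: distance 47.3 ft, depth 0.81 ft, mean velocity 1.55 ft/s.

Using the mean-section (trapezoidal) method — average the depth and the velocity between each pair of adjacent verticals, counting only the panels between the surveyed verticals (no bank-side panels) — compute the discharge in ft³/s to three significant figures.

Panel 1-2: Δb = 5.7 ft, d̄ = (1.30+2.46)/2 = 1.88, v̄ = (1.58+1.85)/2 = 1.715 → q = 5.7×1.88×1.715 = 18.38 ft³/s
Panel 2-3: Δb = 3.2 ft, d̄ = (2.46+2.57)/2 = 2.515, v̄ = (1.85+2.60)/2 = 2.225 → q = 3.2×2.515×2.225 = 17.91 ft³/s
Panel 3-4: Δb = 6.7 ft, d̄ = (2.57+4.68)/2 = 3.625, v̄ = (2.60+2.92)/2 = 2.76 → q = 6.7×3.625×2.76 = 67.03 ft³/s
Panel 4-5: Δb = 18 ft, d̄ = (4.68+3.23)/2 = 3.955, v̄ = (2.92+2.73)/2 = 2.825 → q = 18×3.955×2.825 = 201.1 ft³/s
Panel 5-6: Δb = 10.4 ft, d̄ = (3.23+0.81)/2 = 2.02, v̄ = (2.73+1.55)/2 = 2.14 → q = 10.4×2.02×2.14 = 44.96 ft³/s
Q = Σ q = 349.4 ft³/s

349 ft³/s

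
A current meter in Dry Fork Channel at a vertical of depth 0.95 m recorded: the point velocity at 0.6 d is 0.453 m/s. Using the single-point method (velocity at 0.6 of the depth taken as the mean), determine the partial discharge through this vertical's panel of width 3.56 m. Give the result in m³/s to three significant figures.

v̄ = v₀.₆ = 0.453 m/s
q = v̄ × d × w = 0.4530 × 0.95 × 3.56 = 1.532 m³/s

1.53 m³/s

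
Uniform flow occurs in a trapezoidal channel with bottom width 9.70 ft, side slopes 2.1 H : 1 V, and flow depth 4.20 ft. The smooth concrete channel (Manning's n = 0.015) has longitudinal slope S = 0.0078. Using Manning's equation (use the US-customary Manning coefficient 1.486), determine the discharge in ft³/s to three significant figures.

A = (b + z·y)·y = (9.70 + 2.1×4.20)×4.20 = 77.78 ft²
P = b + 2y√(1+z²) = 9.70 + 2×4.20×√(1+2.1²) = 29.24 ft
R = A/P = 77.78/29.24 = 2.660 ft
Q = (1.486/n)·A·R^(2/3)·S^(1/2) = (1.486/0.015) × 77.78 × 2.660^(2/3) × 0.0078^(1/2) = 1307 ft³/s

1310 ft³/s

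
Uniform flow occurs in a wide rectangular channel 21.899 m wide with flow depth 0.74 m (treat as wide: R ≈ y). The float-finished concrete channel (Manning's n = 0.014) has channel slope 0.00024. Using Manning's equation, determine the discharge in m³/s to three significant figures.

A = b·y = 21.899 × 0.74 = 16.21 m²
Wide channel: R ≈ y = 0.74 m
Q = (1/n)·A·R^(2/3)·S^(1/2) = (1/0.014) × 16.21 × 0.7400^(2/3) × 0.00024^(1/2) = 14.67 m³/s

14.7 m³/s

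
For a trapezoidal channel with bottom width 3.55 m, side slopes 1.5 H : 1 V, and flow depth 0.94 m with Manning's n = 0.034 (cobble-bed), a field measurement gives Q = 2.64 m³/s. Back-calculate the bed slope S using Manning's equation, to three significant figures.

A = (b + z·y)·y = (3.55 + 1.5×0.94)×0.94 = 4.662 m²
P = b + 2y√(1+z²) = 3.55 + 2×0.94×√(1+1.5²) = 6.939 m
R = A/P = 4.662/6.939 = 0.6719 m
S = (Q·n / (1·A·R^(2/3)))² = (2.64×0.034 / (1×4.662×0.7671))² = 0.0006298

0.000630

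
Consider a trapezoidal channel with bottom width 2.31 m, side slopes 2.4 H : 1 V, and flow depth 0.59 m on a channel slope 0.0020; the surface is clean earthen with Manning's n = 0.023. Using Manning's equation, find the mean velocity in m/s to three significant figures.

A = (b + z·y)·y = (2.31 + 2.4×0.59)×0.59 = 2.198 m²
P = b + 2y√(1+z²) = 2.31 + 2×0.59×√(1+2.4²) = 5.378 m
R = A/P = 2.198/5.378 = 0.4088 m
Q = (1/n)·A·R^(2/3)·S^(1/2) = (1/0.023) × 2.198 × 0.4088^(2/3) × 0.0020^(1/2) = 2.354 m³/s
V = Q/A = 2.354/2.198 = 1.071 m/s

1.07 m/s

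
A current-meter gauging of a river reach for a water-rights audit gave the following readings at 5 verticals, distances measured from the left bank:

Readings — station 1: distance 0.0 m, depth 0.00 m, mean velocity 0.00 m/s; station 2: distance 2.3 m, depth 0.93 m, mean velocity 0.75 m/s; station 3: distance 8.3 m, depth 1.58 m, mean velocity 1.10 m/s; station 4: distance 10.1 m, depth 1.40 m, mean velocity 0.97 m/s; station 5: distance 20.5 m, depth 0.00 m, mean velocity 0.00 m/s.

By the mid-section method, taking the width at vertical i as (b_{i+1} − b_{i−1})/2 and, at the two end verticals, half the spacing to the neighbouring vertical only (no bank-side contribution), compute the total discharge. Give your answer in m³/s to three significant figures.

w_2 = (8.3 − 0.0)/2 = 4.15 m; q_2 = 0.75 × 0.93 × 4.15 = 2.895 m³/s
w_3 = (10.1 − 2.3)/2 = 3.9 m; q_3 = 1.10 × 1.58 × 3.9 = 6.778 m³/s
w_4 = (20.5 − 8.3)/2 = 6.1 m; q_4 = 0.97 × 1.40 × 6.1 = 8.284 m³/s
Stations 1, 5 contribute zero (depth or velocity is 0).
Q = Σ qᵢ = 17.96 m³/s

18.0 m³/s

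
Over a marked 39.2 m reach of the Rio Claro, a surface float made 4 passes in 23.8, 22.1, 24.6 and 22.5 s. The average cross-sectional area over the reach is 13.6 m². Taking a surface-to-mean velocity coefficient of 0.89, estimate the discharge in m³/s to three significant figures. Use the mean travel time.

20.4 m³/s

t̄ = (23.8 + 22.1 + 24.6 + 22.5) / 4 = 23.25 s
v_surface = L / t̄ = 39.2 / 23.25 = 1.686 m/s
v_mean = 0.89 × 1.686 = 1.501 m/s
Q = A × v_mean = 13.6 × 1.501 = 20.41 m³/s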